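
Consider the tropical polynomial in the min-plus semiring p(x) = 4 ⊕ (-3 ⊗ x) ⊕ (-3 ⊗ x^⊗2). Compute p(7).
p(7) = 4

A tropical monomial a ⊗ x^⊗i evaluates to a + i · x. Evaluating each term at x = 7:
  Term 0 contributes 4 + 0 · 7 = 4
  Term 1 contributes -3 + 1 · 7 = 4
  Term 2 contributes -3 + 2 · 7 = 11
p(7) = ⊕ of these = min[4, 4, 11] = 4.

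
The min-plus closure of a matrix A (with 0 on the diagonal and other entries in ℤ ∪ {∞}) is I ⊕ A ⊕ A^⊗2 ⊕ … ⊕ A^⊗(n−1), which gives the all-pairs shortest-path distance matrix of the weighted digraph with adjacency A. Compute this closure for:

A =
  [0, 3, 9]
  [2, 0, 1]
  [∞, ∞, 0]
Closure =
  [0, 3, 4]
  [2, 0, 1]
  [∞, ∞, 0]

This is the Floyd-Warshall all-pairs shortest-path computation. For each intermediate vertex k = 0, 1, …, 2, update dist[i][j] ← min(dist[i][j], dist[i][k] + dist[k][j]). The final matrix gives, for each (i, j), the minimum total weight of any directed path from i to j (possibly empty when i = j).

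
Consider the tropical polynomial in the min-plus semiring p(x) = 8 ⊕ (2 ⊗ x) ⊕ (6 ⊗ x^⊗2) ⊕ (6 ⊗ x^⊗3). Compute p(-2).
p(-2) = 0

A tropical monomial a ⊗ x^⊗i evaluates to a + i · x. Evaluating each term at x = -2:
  Term 0 contributes 8 + 0 · -2 = 8
  Term 1 contributes 2 + 1 · -2 = 0
  Term 2 contributes 6 + 2 · -2 = 2
  Term 3 contributes 6 + 3 · -2 = 0
p(-2) = ⊕ of these = min[8, 0, 2, 0] = 0.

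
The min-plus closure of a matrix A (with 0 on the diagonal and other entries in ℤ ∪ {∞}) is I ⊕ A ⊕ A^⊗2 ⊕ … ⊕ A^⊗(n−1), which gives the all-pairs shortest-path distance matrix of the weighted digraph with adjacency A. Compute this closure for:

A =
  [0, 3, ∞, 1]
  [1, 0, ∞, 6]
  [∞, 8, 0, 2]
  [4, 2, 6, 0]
Closure =
  [0, 3, 7, 1]
  [1, 0, 8, 2]
  [5, 4, 0, 2]
  [3, 2, 6, 0]

This is the Floyd-Warshall all-pairs shortest-path computation. For each intermediate vertex k = 0, 1, …, 3, update dist[i][j] ← min(dist[i][j], dist[i][k] + dist[k][j]). The final matrix gives, for each (i, j), the minimum total weight of any directed path from i to j (possibly empty when i = j).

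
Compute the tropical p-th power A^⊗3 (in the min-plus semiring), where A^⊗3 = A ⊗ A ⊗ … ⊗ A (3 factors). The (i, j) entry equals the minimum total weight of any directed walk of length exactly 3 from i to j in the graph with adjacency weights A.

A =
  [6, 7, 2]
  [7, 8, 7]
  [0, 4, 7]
A^⊗3 =
  [8, 9, 4]
  [9, 13, 9]
  [2, 6, 8]

Each entry (A^⊗3)_ij equals the minimum over all length-3 walks i = v_0 → v_1 → … → v_3 = j of Σ_t A[v_t][v_{t+1}]. For example, for (i, j) = (0, 2) we minimise over 9 possible intermediate vertex sequences; the minimum is 4, attained along the walk 0 → 2 → 0 → 2.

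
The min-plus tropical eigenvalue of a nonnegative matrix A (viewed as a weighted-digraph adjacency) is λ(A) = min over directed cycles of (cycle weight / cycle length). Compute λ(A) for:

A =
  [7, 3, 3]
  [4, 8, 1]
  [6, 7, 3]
λ(A) = 3

Enumerate directed cycles and compute their means (weight / length). Sample:
  cycle 0 → 0: weight = 7, length = 1, mean = 7/1 ≈ 7.000
  cycle 1 → 1: weight = 8, length = 1, mean = 8/1 ≈ 8.000
  cycle 2 → 2: weight = 3, length = 1, mean = 3/1 ≈ 3.000
  cycle 0 → 1 → 0: weight = 7, length = 2, mean = 7/2 ≈ 3.500
  cycle 0 → 2 → 0: weight = 9, length = 2, mean = 9/2 ≈ 4.500
  cycle 1 → 0 → 1: weight = 7, length = 2, mean = 7/2 ≈ 3.500
Minimum mean = 3.000, attained e.g. along the cycle 2 → 2 with weight 3 and length 1. So λ(A) = 3/1 = 3.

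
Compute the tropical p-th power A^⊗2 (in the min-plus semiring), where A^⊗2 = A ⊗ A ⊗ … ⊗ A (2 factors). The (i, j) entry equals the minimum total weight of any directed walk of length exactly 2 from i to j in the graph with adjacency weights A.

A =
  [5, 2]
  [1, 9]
A^⊗2 =
  [3, 7]
  [6, 3]

Each entry (A^⊗2)_ij equals the minimum over all length-2 walks i = v_0 → v_1 → … → v_2 = j of Σ_t A[v_t][v_{t+1}]. For example, for (i, j) = (0, 1) we minimise over 2 possible intermediate vertex sequences; the minimum is 7, attained along the walk 0 → 0 → 1.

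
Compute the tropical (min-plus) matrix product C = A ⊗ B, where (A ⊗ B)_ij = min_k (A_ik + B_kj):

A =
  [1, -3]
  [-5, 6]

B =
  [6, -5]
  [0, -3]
A ⊗ B =
  [-3, -6]
  [1, -10]

Apply the min-plus product entry-by-entry:
  C[0][0] = min over k of (A[0][0] + B[0][0] = 1 + 6 = 7, A[0][1] + B[1][0] = -3 + 0 = -3) = -3 (attained at k = 1)
  C[0][1] = min over k of (A[0][0] + B[0][1] = 1 + -5 = -4, A[0][1] + B[1][1] = -3 + -3 = -6) = -6 (attained at k = 1)
  C[1][0] = min over k of (A[1][0] + B[0][0] = -5 + 6 = 1, A[1][1] + B[1][0] = 6 + 0 = 6) = 1 (attained at k = 0)
  C[1][1] = min over k of (A[1][0] + B[0][1] = -5 + -5 = -10, A[1][1] + B[1][1] = 6 + -3 = 3) = -10 (attained at k = 0)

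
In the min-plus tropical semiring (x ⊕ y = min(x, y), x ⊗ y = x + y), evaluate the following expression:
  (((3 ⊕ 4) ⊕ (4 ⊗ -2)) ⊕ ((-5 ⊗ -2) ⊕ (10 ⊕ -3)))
(((3 ⊕ 4) ⊕ (4 ⊗ -2)) ⊕ ((-5 ⊗ -2) ⊕ (10 ⊕ -3))) = -7

Expand innermost to outermost. Recall ⊕ takes the minimum of its arguments and ⊗ takes their sum. Working out the expression (((3 ⊕ 4) ⊕ (4 ⊗ -2)) ⊕ ((-5 ⊗ -2) ⊕ (10 ⊕ -3))) gives -7.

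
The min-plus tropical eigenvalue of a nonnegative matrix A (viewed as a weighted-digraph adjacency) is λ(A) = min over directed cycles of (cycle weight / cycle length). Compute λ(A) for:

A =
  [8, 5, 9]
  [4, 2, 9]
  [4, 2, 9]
λ(A) = 2

Enumerate directed cycles and compute their means (weight / length). Sample:
  cycle 0 → 0: weight = 8, length = 1, mean = 8/1 ≈ 8.000
  cycle 1 → 1: weight = 2, length = 1, mean = 2/1 ≈ 2.000
  cycle 2 → 2: weight = 9, length = 1, mean = 9/1 ≈ 9.000
  cycle 0 → 1 → 0: weight = 9, length = 2, mean = 9/2 ≈ 4.500
  cycle 0 → 2 → 0: weight = 13, length = 2, mean = 13/2 ≈ 6.500
  cycle 1 → 0 → 1: weight = 9, length = 2, mean = 9/2 ≈ 4.500
Minimum mean = 2.000, attained e.g. along the cycle 1 → 1 with weight 2 and length 1. So λ(A) = 2/1 = 2.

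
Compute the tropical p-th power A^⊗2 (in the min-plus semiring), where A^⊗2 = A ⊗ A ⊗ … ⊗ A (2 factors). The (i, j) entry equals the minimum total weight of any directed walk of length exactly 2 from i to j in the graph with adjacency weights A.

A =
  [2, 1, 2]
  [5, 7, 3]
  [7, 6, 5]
A^⊗2 =
  [4, 3, 4]
  [7, 6, 7]
  [9, 8, 9]

Each entry (A^⊗2)_ij equals the minimum over all length-2 walks i = v_0 → v_1 → … → v_2 = j of Σ_t A[v_t][v_{t+1}]. For example, for (i, j) = (0, 2) we minimise over 3 possible intermediate vertex sequences; the minimum is 4, attained along the walk 0 → 0 → 2.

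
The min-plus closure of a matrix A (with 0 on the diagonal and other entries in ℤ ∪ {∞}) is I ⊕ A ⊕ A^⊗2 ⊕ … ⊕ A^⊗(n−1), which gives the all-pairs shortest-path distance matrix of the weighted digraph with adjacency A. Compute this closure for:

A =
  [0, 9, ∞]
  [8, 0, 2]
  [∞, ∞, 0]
Closure =
  [0, 9, 11]
  [8, 0, 2]
  [∞, ∞, 0]

This is the Floyd-Warshall all-pairs shortest-path computation. For each intermediate vertex k = 0, 1, …, 2, update dist[i][j] ← min(dist[i][j], dist[i][k] + dist[k][j]). The final matrix gives, for each (i, j), the minimum total weight of any directed path from i to j (possibly empty when i = j).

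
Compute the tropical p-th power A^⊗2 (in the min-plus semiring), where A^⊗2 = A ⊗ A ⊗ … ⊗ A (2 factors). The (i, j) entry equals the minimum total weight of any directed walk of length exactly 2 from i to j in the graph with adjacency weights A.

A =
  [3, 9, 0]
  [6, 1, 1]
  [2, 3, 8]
A^⊗2 =
  [2, 3, 3]
  [3, 2, 2]
  [5, 4, 2]

Each entry (A^⊗2)_ij equals the minimum over all length-2 walks i = v_0 → v_1 → … → v_2 = j of Σ_t A[v_t][v_{t+1}]. For example, for (i, j) = (0, 2) we minimise over 3 possible intermediate vertex sequences; the minimum is 3, attained along the walk 0 → 0 → 2.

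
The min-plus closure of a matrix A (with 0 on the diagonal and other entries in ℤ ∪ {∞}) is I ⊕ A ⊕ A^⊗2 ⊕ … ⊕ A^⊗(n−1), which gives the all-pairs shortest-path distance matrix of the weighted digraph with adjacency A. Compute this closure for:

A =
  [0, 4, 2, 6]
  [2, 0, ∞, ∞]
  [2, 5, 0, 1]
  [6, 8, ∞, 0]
Closure =
  [0, 4, 2, 3]
  [2, 0, 4, 5]
  [2, 5, 0, 1]
  [6, 8, 8, 0]

This is the Floyd-Warshall all-pairs shortest-path computation. For each intermediate vertex k = 0, 1, …, 3, update dist[i][j] ← min(dist[i][j], dist[i][k] + dist[k][j]). The final matrix gives, for each (i, j), the minimum total weight of any directed path from i to j (possibly empty when i = j).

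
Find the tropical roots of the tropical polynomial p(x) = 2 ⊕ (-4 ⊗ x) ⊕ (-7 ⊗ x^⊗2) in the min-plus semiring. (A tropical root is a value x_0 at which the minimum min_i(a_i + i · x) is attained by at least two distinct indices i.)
Roots: {3, 6}

Each tropical root is a break point of the lower envelope of the lines y = a_i + i · x (there are 3 lines, with slopes 0, 1, ..., 2). Only the lines that attain the minimum somewhere contribute to roots; other lines are dominated. Here the surviving (envelope) indices are i = 2, i = 1, i = 0.
Intersections between consecutive envelope lines give the roots: for adjacent envelope indices i < j the intersection is x = (a_i − a_j) / (j − i). Reading off the sorted break points: {3, 6}.
Verification: at each break x_0, at least two indices attain the minimum of min_i(a_i + i · x_0).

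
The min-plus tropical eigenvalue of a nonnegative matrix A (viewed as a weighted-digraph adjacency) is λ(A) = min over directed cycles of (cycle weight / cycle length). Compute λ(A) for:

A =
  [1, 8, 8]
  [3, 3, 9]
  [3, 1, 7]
λ(A) = 1

Enumerate directed cycles and compute their means (weight / length). Sample:
  cycle 0 → 0: weight = 1, length = 1, mean = 1/1 ≈ 1.000
  cycle 1 → 1: weight = 3, length = 1, mean = 3/1 ≈ 3.000
  cycle 2 → 2: weight = 7, length = 1, mean = 7/1 ≈ 7.000
  cycle 0 → 1 → 0: weight = 11, length = 2, mean = 11/2 ≈ 5.500
  cycle 0 → 2 → 0: weight = 11, length = 2, mean = 11/2 ≈ 5.500
  cycle 1 → 0 → 1: weight = 11, length = 2, mean = 11/2 ≈ 5.500
Minimum mean = 1.000, attained e.g. along the cycle 0 → 0 with weight 1 and length 1. So λ(A) = 1/1 = 1.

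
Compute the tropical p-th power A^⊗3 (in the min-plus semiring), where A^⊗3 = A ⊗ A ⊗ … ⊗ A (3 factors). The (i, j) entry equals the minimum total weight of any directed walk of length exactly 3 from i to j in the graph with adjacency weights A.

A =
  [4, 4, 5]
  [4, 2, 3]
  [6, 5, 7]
A^⊗3 =
  [10, 8, 9]
  [8, 6, 7]
  [11, 9, 10]

Each entry (A^⊗3)_ij equals the minimum over all length-3 walks i = v_0 → v_1 → … → v_3 = j of Σ_t A[v_t][v_{t+1}]. For example, for (i, j) = (0, 2) we minimise over 9 possible intermediate vertex sequences; the minimum is 9, attained along the walk 0 → 1 → 1 → 2.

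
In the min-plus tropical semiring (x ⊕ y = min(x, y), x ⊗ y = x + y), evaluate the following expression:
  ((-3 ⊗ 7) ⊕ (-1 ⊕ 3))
((-3 ⊗ 7) ⊕ (-1 ⊕ 3)) = -1

Expand innermost to outermost. Recall ⊕ takes the minimum of its arguments and ⊗ takes their sum. Working out the expression ((-3 ⊗ 7) ⊕ (-1 ⊕ 3)) gives -1.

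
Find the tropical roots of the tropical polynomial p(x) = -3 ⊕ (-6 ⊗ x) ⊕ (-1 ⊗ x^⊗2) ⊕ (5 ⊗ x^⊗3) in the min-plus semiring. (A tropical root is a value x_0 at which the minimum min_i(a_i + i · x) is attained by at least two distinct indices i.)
Roots: {-6, -5, 3}

Each tropical root is a break point of the lower envelope of the lines y = a_i + i · x (there are 4 lines, with slopes 0, 1, ..., 3). Only the lines that attain the minimum somewhere contribute to roots; other lines are dominated. Here the surviving (envelope) indices are i = 3, i = 2, i = 1, i = 0.
Intersections between consecutive envelope lines give the roots: for adjacent envelope indices i < j the intersection is x = (a_i − a_j) / (j − i). Reading off the sorted break points: {-6, -5, 3}.
Verification: at each break x_0, at least two indices attain the minimum of min_i(a_i + i · x_0).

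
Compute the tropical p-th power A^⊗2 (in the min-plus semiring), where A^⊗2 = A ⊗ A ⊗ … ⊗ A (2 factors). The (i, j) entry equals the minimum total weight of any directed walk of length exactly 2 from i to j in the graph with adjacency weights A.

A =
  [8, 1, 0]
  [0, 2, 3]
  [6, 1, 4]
A^⊗2 =
  [1, 1, 4]
  [2, 1, 0]
  [1, 3, 4]

Each entry (A^⊗2)_ij equals the minimum over all length-2 walks i = v_0 → v_1 → … → v_2 = j of Σ_t A[v_t][v_{t+1}]. For example, for (i, j) = (0, 2) we minimise over 3 possible intermediate vertex sequences; the minimum is 4, attained along the walk 0 → 1 → 2.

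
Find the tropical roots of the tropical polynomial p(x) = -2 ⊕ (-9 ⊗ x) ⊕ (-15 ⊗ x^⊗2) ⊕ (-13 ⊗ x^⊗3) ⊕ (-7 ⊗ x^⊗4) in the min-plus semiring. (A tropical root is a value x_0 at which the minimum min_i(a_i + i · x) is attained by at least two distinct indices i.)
Roots: {-6, -2, 6, 7}

Each tropical root is a break point of the lower envelope of the lines y = a_i + i · x (there are 5 lines, with slopes 0, 1, ..., 4). Only the lines that attain the minimum somewhere contribute to roots; other lines are dominated. Here the surviving (envelope) indices are i = 4, i = 3, i = 2, i = 1, i = 0.
Intersections between consecutive envelope lines give the roots: for adjacent envelope indices i < j the intersection is x = (a_i − a_j) / (j − i). Reading off the sorted break points: {-6, -2, 6, 7}.
Verification: at each break x_0, at least two indices attain the minimum of min_i(a_i + i · x_0).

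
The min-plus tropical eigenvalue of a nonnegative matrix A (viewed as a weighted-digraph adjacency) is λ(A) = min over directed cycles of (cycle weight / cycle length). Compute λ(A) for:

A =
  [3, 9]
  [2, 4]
λ(A) = 3

Enumerate directed cycles and compute their means (weight / length). Sample:
  cycle 0 → 0: weight = 3, length = 1, mean = 3/1 ≈ 3.000
  cycle 1 → 1: weight = 4, length = 1, mean = 4/1 ≈ 4.000
  cycle 0 → 1 → 0: weight = 11, length = 2, mean = 11/2 ≈ 5.500
  cycle 1 → 0 → 1: weight = 11, length = 2, mean = 11/2 ≈ 5.500
Minimum mean = 3.000, attained e.g. along the cycle 0 → 0 with weight 3 and length 1. So λ(A) = 3/1 = 3.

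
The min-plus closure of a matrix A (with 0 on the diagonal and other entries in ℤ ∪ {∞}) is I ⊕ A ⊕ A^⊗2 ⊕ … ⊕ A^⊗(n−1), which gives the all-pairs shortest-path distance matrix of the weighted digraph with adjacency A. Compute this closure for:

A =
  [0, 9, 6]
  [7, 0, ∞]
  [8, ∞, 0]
Closure =
  [0, 9, 6]
  [7, 0, 13]
  [8, 17, 0]

This is the Floyd-Warshall all-pairs shortest-path computation. For each intermediate vertex k = 0, 1, …, 2, update dist[i][j] ← min(dist[i][j], dist[i][k] + dist[k][j]). The final matrix gives, for each (i, j), the minimum total weight of any directed path from i to j (possibly empty when i = j).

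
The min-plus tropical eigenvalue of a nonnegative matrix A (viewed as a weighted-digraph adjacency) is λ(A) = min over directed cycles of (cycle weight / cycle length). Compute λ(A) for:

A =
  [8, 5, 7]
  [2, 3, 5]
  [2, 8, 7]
λ(A) = 3

Enumerate directed cycles and compute their means (weight / length). Sample:
  cycle 0 → 0: weight = 8, length = 1, mean = 8/1 ≈ 8.000
  cycle 1 → 1: weight = 3, length = 1, mean = 3/1 ≈ 3.000
  cycle 2 → 2: weight = 7, length = 1, mean = 7/1 ≈ 7.000
  cycle 0 → 1 → 0: weight = 7, length = 2, mean = 7/2 ≈ 3.500
  cycle 0 → 2 → 0: weight = 9, length = 2, mean = 9/2 ≈ 4.500
  cycle 1 → 0 → 1: weight = 7, length = 2, mean = 7/2 ≈ 3.500
Minimum mean = 3.000, attained e.g. along the cycle 1 → 1 with weight 3 and length 1. So λ(A) = 3/1 = 3.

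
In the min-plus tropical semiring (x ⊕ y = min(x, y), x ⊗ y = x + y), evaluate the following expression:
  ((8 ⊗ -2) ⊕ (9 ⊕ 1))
((8 ⊗ -2) ⊕ (9 ⊕ 1)) = 1

Expand innermost to outermost. Recall ⊕ takes the minimum of its arguments and ⊗ takes their sum. Working out the expression ((8 ⊗ -2) ⊕ (9 ⊕ 1)) gives 1.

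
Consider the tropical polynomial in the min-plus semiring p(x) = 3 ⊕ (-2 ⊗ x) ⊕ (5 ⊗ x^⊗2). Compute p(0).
p(0) = -2

A tropical monomial a ⊗ x^⊗i evaluates to a + i · x. Evaluating each term at x = 0:
  Term 0 contributes 3 + 0 · 0 = 3
  Term 1 contributes -2 + 1 · 0 = -2
  Term 2 contributes 5 + 2 · 0 = 5
p(0) = ⊕ of these = min[3, -2, 5] = -2.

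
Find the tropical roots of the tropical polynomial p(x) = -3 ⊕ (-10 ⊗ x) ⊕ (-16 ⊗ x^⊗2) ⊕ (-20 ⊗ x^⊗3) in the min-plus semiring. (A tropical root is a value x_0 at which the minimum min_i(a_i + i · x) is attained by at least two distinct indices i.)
Roots: {4, 6, 7}

Each tropical root is a break point of the lower envelope of the lines y = a_i + i · x (there are 4 lines, with slopes 0, 1, ..., 3). Only the lines that attain the minimum somewhere contribute to roots; other lines are dominated. Here the surviving (envelope) indices are i = 3, i = 2, i = 1, i = 0.
Intersections between consecutive envelope lines give the roots: for adjacent envelope indices i < j the intersection is x = (a_i − a_j) / (j − i). Reading off the sorted break points: {4, 6, 7}.
Verification: at each break x_0, at least two indices attain the minimum of min_i(a_i + i · x_0).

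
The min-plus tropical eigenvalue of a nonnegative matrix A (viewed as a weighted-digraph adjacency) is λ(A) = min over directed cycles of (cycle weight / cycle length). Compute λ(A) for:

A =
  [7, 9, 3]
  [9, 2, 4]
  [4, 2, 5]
λ(A) = 2

Enumerate directed cycles and compute their means (weight / length). Sample:
  cycle 0 → 0: weight = 7, length = 1, mean = 7/1 ≈ 7.000
  cycle 1 → 1: weight = 2, length = 1, mean = 2/1 ≈ 2.000
  cycle 2 → 2: weight = 5, length = 1, mean = 5/1 ≈ 5.000
  cycle 0 → 1 → 0: weight = 18, length = 2, mean = 18/2 ≈ 9.000
  cycle 0 → 2 → 0: weight = 7, length = 2, mean = 7/2 ≈ 3.500
  cycle 1 → 0 → 1: weight = 18, length = 2, mean = 18/2 ≈ 9.000
Minimum mean = 2.000, attained e.g. along the cycle 1 → 1 with weight 2 and length 1. So λ(A) = 2/1 = 2.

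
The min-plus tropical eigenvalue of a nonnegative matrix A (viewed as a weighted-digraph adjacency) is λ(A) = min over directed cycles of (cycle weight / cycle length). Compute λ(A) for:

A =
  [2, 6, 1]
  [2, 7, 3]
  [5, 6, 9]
λ(A) = 2

Enumerate directed cycles and compute their means (weight / length). Sample:
  cycle 0 → 0: weight = 2, length = 1, mean = 2/1 ≈ 2.000
  cycle 1 → 1: weight = 7, length = 1, mean = 7/1 ≈ 7.000
  cycle 2 → 2: weight = 9, length = 1, mean = 9/1 ≈ 9.000
  cycle 0 → 1 → 0: weight = 8, length = 2, mean = 8/2 ≈ 4.000
  cycle 0 → 2 → 0: weight = 6, length = 2, mean = 6/2 ≈ 3.000
  cycle 1 → 0 → 1: weight = 8, length = 2, mean = 8/2 ≈ 4.000
Minimum mean = 2.000, attained e.g. along the cycle 0 → 0 with weight 2 and length 1. So λ(A) = 2/1 = 2.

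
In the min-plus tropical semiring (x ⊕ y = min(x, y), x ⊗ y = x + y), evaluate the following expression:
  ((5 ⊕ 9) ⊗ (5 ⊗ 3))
((5 ⊕ 9) ⊗ (5 ⊗ 3)) = 13

Expand innermost to outermost. Recall ⊕ takes the minimum of its arguments and ⊗ takes their sum. Working out the expression ((5 ⊕ 9) ⊗ (5 ⊗ 3)) gives 13.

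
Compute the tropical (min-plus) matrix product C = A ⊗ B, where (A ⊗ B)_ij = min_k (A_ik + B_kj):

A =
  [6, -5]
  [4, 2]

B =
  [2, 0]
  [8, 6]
A ⊗ B =
  [3, 1]
  [6, 4]

Apply the min-plus product entry-by-entry:
  C[0][0] = min over k of (A[0][0] + B[0][0] = 6 + 2 = 8, A[0][1] + B[1][0] = -5 + 8 = 3) = 3 (attained at k = 1)
  C[0][1] = min over k of (A[0][0] + B[0][1] = 6 + 0 = 6, A[0][1] + B[1][1] = -5 + 6 = 1) = 1 (attained at k = 1)
  C[1][0] = min over k of (A[1][0] + B[0][0] = 4 + 2 = 6, A[1][1] + B[1][0] = 2 + 8 = 10) = 6 (attained at k = 0)
  C[1][1] = min over k of (A[1][0] + B[0][1] = 4 + 0 = 4, A[1][1] + B[1][1] = 2 + 6 = 8) = 4 (attained at k = 0)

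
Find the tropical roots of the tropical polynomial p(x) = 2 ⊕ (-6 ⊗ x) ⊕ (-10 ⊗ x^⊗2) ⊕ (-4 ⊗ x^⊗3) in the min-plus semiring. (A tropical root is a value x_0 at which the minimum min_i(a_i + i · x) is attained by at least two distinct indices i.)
Roots: {-6, 4, 8}

Each tropical root is a break point of the lower envelope of the lines y = a_i + i · x (there are 4 lines, with slopes 0, 1, ..., 3). Only the lines that attain the minimum somewhere contribute to roots; other lines are dominated. Here the surviving (envelope) indices are i = 3, i = 2, i = 1, i = 0.
Intersections between consecutive envelope lines give the roots: for adjacent envelope indices i < j the intersection is x = (a_i − a_j) / (j − i). Reading off the sorted break points: {-6, 4, 8}.
Verification: at each break x_0, at least two indices attain the minimum of min_i(a_i + i · x_0).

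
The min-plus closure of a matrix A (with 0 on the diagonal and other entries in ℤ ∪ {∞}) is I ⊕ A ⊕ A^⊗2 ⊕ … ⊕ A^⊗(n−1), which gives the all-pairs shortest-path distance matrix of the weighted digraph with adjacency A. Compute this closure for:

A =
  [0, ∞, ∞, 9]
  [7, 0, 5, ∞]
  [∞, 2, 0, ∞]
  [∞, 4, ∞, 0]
Closure =
  [0, 13, 18, 9]
  [7, 0, 5, 16]
  [9, 2, 0, 18]
  [11, 4, 9, 0]

This is the Floyd-Warshall all-pairs shortest-path computation. For each intermediate vertex k = 0, 1, …, 3, update dist[i][j] ← min(dist[i][j], dist[i][k] + dist[k][j]). The final matrix gives, for each (i, j), the minimum total weight of any directed path from i to j (possibly empty when i = j).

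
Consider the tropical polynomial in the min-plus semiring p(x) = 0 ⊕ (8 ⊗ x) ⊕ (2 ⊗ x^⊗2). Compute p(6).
p(6) = 0

A tropical monomial a ⊗ x^⊗i evaluates to a + i · x. Evaluating each term at x = 6:
  Term 0 contributes 0 + 0 · 6 = 0
  Term 1 contributes 8 + 1 · 6 = 14
  Term 2 contributes 2 + 2 · 6 = 14
p(6) = ⊕ of these = min[0, 14, 14] = 0.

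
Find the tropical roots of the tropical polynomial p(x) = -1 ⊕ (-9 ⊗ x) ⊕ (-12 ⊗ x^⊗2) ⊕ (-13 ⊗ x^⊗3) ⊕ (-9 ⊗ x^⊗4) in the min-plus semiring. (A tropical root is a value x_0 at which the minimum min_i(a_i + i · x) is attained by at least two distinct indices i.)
Roots: {-4, 1, 3, 8}

Each tropical root is a break point of the lower envelope of the lines y = a_i + i · x (there are 5 lines, with slopes 0, 1, ..., 4). Only the lines that attain the minimum somewhere contribute to roots; other lines are dominated. Here the surviving (envelope) indices are i = 4, i = 3, i = 2, i = 1, i = 0.
Intersections between consecutive envelope lines give the roots: for adjacent envelope indices i < j the intersection is x = (a_i − a_j) / (j − i). Reading off the sorted break points: {-4, 1, 3, 8}.
Verification: at each break x_0, at least two indices attain the minimum of min_i(a_i + i · x_0).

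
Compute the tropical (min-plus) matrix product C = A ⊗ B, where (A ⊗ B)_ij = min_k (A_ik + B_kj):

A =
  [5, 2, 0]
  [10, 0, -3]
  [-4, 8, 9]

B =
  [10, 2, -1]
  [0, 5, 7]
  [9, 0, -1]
A ⊗ B =
  [2, 0, -1]
  [0, -3, -4]
  [6, -2, -5]

Apply the min-plus product entry-by-entry:
  C[0][0] = min over k of (A[0][0] + B[0][0] = 5 + 10 = 15, A[0][1] + B[1][0] = 2 + 0 = 2, A[0][2] + B[2][0] = 0 + 9 = 9) = 2 (attained at k = 1)
  C[0][1] = min over k of (A[0][0] + B[0][1] = 5 + 2 = 7, A[0][1] + B[1][1] = 2 + 5 = 7, A[0][2] + B[2][1] = 0 + 0 = 0) = 0 (attained at k = 2)
  C[0][2] = min over k of (A[0][0] + B[0][2] = 5 + -1 = 4, A[0][1] + B[1][2] = 2 + 7 = 9, A[0][2] + B[2][2] = 0 + -1 = -1) = -1 (attained at k = 2)
  C[1][0] = min over k of (A[1][0] + B[0][0] = 10 + 10 = 20, A[1][1] + B[1][0] = 0 + 0 = 0, A[1][2] + B[2][0] = -3 + 9 = 6) = 0 (attained at k = 1)
  C[1][1] = min over k of (A[1][0] + B[0][1] = 10 + 2 = 12, A[1][1] + B[1][1] = 0 + 5 = 5, A[1][2] + B[2][1] = -3 + 0 = -3) = -3 (attained at k = 2)
  C[1][2] = min over k of (A[1][0] + B[0][2] = 10 + -1 = 9, A[1][1] + B[1][2] = 0 + 7 = 7, A[1][2] + B[2][2] = -3 + -1 = -4) = -4 (attained at k = 2)
  C[2][0] = min over k of (A[2][0] + B[0][0] = -4 + 10 = 6, A[2][1] + B[1][0] = 8 + 0 = 8, A[2][2] + B[2][0] = 9 + 9 = 18) = 6 (attained at k = 0)
  C[2][1] = min over k of (A[2][0] + B[0][1] = -4 + 2 = -2, A[2][1] + B[1][1] = 8 + 5 = 13, A[2][2] + B[2][1] = 9 + 0 = 9) = -2 (attained at k = 0)
  C[2][2] = min over k of (A[2][0] + B[0][2] = -4 + -1 = -5, A[2][1] + B[1][2] = 8 + 7 = 15, A[2][2] + B[2][2] = 9 + -1 = 8) = -5 (attained at k = 0)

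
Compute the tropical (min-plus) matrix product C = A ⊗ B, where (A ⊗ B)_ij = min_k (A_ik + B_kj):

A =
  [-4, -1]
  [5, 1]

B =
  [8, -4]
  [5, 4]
A ⊗ B =
  [4, -8]
  [6, 1]

Apply the min-plus product entry-by-entry:
  C[0][0] = min over k of (A[0][0] + B[0][0] = -4 + 8 = 4, A[0][1] + B[1][0] = -1 + 5 = 4) = 4 (attained at k = 0)
  C[0][1] = min over k of (A[0][0] + B[0][1] = -4 + -4 = -8, A[0][1] + B[1][1] = -1 + 4 = 3) = -8 (attained at k = 0)
  C[1][0] = min over k of (A[1][0] + B[0][0] = 5 + 8 = 13, A[1][1] + B[1][0] = 1 + 5 = 6) = 6 (attained at k = 1)
  C[1][1] = min over k of (A[1][0] + B[0][1] = 5 + -4 = 1, A[1][1] + B[1][1] = 1 + 4 = 5) = 1 (attained at k = 0)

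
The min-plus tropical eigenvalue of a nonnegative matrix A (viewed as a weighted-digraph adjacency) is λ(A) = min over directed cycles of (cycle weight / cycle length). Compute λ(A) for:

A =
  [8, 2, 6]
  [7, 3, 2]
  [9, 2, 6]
λ(A) = 2

Enumerate directed cycles and compute their means (weight / length). Sample:
  cycle 0 → 0: weight = 8, length = 1, mean = 8/1 ≈ 8.000
  cycle 1 → 1: weight = 3, length = 1, mean = 3/1 ≈ 3.000
  cycle 2 → 2: weight = 6, length = 1, mean = 6/1 ≈ 6.000
  cycle 0 → 1 → 0: weight = 9, length = 2, mean = 9/2 ≈ 4.500
  cycle 0 → 2 → 0: weight = 15, length = 2, mean = 15/2 ≈ 7.500
  cycle 1 → 0 → 1: weight = 9, length = 2, mean = 9/2 ≈ 4.500
Minimum mean = 2.000, attained e.g. along the cycle 1 → 2 → 1 with weight 4 and length 2. So λ(A) = 4/2 = 2.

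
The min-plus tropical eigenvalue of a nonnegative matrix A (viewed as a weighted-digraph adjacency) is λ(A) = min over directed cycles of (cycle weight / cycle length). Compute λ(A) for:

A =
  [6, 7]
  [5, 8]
λ(A) = 6

Enumerate directed cycles and compute their means (weight / length). Sample:
  cycle 0 → 0: weight = 6, length = 1, mean = 6/1 ≈ 6.000
  cycle 1 → 1: weight = 8, length = 1, mean = 8/1 ≈ 8.000
  cycle 0 → 1 → 0: weight = 12, length = 2, mean = 12/2 ≈ 6.000
  cycle 1 → 0 → 1: weight = 12, length = 2, mean = 12/2 ≈ 6.000
Minimum mean = 6.000, attained e.g. along the cycle 0 → 0 with weight 6 and length 1. So λ(A) = 6/1 = 6.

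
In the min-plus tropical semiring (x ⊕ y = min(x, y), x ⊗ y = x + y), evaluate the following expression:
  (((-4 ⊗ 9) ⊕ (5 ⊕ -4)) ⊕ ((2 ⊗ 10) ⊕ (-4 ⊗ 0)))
(((-4 ⊗ 9) ⊕ (5 ⊕ -4)) ⊕ ((2 ⊗ 10) ⊕ (-4 ⊗ 0))) = -4

Expand innermost to outermost. Recall ⊕ takes the minimum of its arguments and ⊗ takes their sum. Working out the expression (((-4 ⊗ 9) ⊕ (5 ⊕ -4)) ⊕ ((2 ⊗ 10) ⊕ (-4 ⊗ 0))) gives -4.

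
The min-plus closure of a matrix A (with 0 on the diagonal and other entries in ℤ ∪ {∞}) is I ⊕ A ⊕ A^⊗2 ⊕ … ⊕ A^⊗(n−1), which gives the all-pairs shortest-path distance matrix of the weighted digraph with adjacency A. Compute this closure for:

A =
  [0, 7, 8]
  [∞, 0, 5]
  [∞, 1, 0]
Closure =
  [0, 7, 8]
  [∞, 0, 5]
  [∞, 1, 0]

This is the Floyd-Warshall all-pairs shortest-path computation. For each intermediate vertex k = 0, 1, …, 2, update dist[i][j] ← min(dist[i][j], dist[i][k] + dist[k][j]). The final matrix gives, for each (i, j), the minimum total weight of any directed path from i to j (possibly empty when i = j).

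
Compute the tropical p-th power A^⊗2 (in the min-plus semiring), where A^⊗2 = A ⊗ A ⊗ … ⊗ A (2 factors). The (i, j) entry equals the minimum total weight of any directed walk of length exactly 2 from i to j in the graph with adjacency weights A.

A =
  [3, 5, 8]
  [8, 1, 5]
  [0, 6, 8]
A^⊗2 =
  [6, 6, 10]
  [5, 2, 6]
  [3, 5, 8]

Each entry (A^⊗2)_ij equals the minimum over all length-2 walks i = v_0 → v_1 → … → v_2 = j of Σ_t A[v_t][v_{t+1}]. For example, for (i, j) = (0, 2) we minimise over 3 possible intermediate vertex sequences; the minimum is 10, attained along the walk 0 → 1 → 2.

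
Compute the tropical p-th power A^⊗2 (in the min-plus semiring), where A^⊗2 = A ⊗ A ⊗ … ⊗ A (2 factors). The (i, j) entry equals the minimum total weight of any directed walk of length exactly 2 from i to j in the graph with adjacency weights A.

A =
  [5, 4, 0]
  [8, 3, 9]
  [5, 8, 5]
A^⊗2 =
  [5, 7, 5]
  [11, 6, 8]
  [10, 9, 5]

Each entry (A^⊗2)_ij equals the minimum over all length-2 walks i = v_0 → v_1 → … → v_2 = j of Σ_t A[v_t][v_{t+1}]. For example, for (i, j) = (0, 2) we minimise over 3 possible intermediate vertex sequences; the minimum is 5, attained along the walk 0 → 0 → 2.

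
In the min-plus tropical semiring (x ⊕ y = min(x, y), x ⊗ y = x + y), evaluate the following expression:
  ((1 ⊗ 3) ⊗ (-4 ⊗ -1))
((1 ⊗ 3) ⊗ (-4 ⊗ -1)) = -1

Expand innermost to outermost. Recall ⊕ takes the minimum of its arguments and ⊗ takes their sum. Working out the expression ((1 ⊗ 3) ⊗ (-4 ⊗ -1)) gives -1.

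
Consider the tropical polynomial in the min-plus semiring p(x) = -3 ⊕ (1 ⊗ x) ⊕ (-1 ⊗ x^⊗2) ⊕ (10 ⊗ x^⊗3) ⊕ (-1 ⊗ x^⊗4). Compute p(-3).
p(-3) = -13

A tropical monomial a ⊗ x^⊗i evaluates to a + i · x. Evaluating each term at x = -3:
  Term 0 contributes -3 + 0 · -3 = -3
  Term 1 contributes 1 + 1 · -3 = -2
  Term 2 contributes -1 + 2 · -3 = -7
  Term 3 contributes 10 + 3 · -3 = 1
  Term 4 contributes -1 + 4 · -3 = -13
p(-3) = ⊕ of these = min[-3, -2, -7, 1, -13] = -13.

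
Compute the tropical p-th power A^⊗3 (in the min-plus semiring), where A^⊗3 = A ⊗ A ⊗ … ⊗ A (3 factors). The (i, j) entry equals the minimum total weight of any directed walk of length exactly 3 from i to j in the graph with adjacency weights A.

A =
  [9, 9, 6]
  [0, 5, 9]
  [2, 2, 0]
A^⊗3 =
  [8, 8, 6]
  [8, 8, 6]
  [2, 2, 0]

Each entry (A^⊗3)_ij equals the minimum over all length-3 walks i = v_0 → v_1 → … → v_3 = j of Σ_t A[v_t][v_{t+1}]. For example, for (i, j) = (0, 2) we minimise over 9 possible intermediate vertex sequences; the minimum is 6, attained along the walk 0 → 2 → 2 → 2.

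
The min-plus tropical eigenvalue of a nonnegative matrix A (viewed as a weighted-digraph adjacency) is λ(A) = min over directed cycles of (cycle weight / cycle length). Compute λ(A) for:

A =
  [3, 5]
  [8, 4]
λ(A) = 3

Enumerate directed cycles and compute their means (weight / length). Sample:
  cycle 0 → 0: weight = 3, length = 1, mean = 3/1 ≈ 3.000
  cycle 1 → 1: weight = 4, length = 1, mean = 4/1 ≈ 4.000
  cycle 0 → 1 → 0: weight = 13, length = 2, mean = 13/2 ≈ 6.500
  cycle 1 → 0 → 1: weight = 13, length = 2, mean = 13/2 ≈ 6.500
Minimum mean = 3.000, attained e.g. along the cycle 0 → 0 with weight 3 and length 1. So λ(A) = 3/1 = 3.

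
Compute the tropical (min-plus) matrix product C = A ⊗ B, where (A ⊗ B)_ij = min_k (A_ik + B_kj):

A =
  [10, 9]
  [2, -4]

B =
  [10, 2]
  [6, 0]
A ⊗ B =
  [15, 9]
  [2, -4]

Apply the min-plus product entry-by-entry:
  C[0][0] = min over k of (A[0][0] + B[0][0] = 10 + 10 = 20, A[0][1] + B[1][0] = 9 + 6 = 15) = 15 (attained at k = 1)
  C[0][1] = min over k of (A[0][0] + B[0][1] = 10 + 2 = 12, A[0][1] + B[1][1] = 9 + 0 = 9) = 9 (attained at k = 1)
  C[1][0] = min over k of (A[1][0] + B[0][0] = 2 + 10 = 12, A[1][1] + B[1][0] = -4 + 6 = 2) = 2 (attained at k = 1)
  C[1][1] = min over k of (A[1][0] + B[0][1] = 2 + 2 = 4, A[1][1] + B[1][1] = -4 + 0 = -4) = -4 (attained at k = 1)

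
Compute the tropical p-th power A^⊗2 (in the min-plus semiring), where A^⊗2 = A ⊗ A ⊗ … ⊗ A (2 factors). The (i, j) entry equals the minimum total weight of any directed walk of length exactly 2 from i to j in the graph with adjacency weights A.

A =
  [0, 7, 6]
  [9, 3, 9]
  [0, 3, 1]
A^⊗2 =
  [0, 7, 6]
  [9, 6, 10]
  [0, 4, 2]

Each entry (A^⊗2)_ij equals the minimum over all length-2 walks i = v_0 → v_1 → … → v_2 = j of Σ_t A[v_t][v_{t+1}]. For example, for (i, j) = (0, 2) we minimise over 3 possible intermediate vertex sequences; the minimum is 6, attained along the walk 0 → 0 → 2.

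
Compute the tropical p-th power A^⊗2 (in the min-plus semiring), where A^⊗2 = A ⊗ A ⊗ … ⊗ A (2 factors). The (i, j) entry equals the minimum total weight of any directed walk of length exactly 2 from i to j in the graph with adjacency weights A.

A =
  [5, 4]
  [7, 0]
A^⊗2 =
  [10, 4]
  [7, 0]

Each entry (A^⊗2)_ij equals the minimum over all length-2 walks i = v_0 → v_1 → … → v_2 = j of Σ_t A[v_t][v_{t+1}]. For example, for (i, j) = (0, 1) we minimise over 2 possible intermediate vertex sequences; the minimum is 4, attained along the walk 0 → 1 → 1.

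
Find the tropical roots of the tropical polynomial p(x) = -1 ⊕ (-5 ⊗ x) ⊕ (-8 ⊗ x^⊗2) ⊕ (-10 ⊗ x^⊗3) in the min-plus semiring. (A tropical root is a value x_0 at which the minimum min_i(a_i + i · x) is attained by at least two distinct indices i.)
Roots: {2, 3, 4}

Each tropical root is a break point of the lower envelope of the lines y = a_i + i · x (there are 4 lines, with slopes 0, 1, ..., 3). Only the lines that attain the minimum somewhere contribute to roots; other lines are dominated. Here the surviving (envelope) indices are i = 3, i = 2, i = 1, i = 0.
Intersections between consecutive envelope lines give the roots: for adjacent envelope indices i < j the intersection is x = (a_i − a_j) / (j − i). Reading off the sorted break points: {2, 3, 4}.
Verification: at each break x_0, at least two indices attain the minimum of min_i(a_i + i · x_0).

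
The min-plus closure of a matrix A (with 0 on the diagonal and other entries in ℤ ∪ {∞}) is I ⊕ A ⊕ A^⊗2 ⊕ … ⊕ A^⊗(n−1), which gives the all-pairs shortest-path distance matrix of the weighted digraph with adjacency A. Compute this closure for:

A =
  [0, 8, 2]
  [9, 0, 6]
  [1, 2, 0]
Closure =
  [0, 4, 2]
  [7, 0, 6]
  [1, 2, 0]

This is the Floyd-Warshall all-pairs shortest-path computation. For each intermediate vertex k = 0, 1, …, 2, update dist[i][j] ← min(dist[i][j], dist[i][k] + dist[k][j]). The final matrix gives, for each (i, j), the minimum total weight of any directed path from i to j (possibly empty when i = j).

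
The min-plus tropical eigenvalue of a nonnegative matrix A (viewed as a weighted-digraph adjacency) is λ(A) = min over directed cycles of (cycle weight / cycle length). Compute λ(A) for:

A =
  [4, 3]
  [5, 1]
λ(A) = 1

Enumerate directed cycles and compute their means (weight / length). Sample:
  cycle 0 → 0: weight = 4, length = 1, mean = 4/1 ≈ 4.000
  cycle 1 → 1: weight = 1, length = 1, mean = 1/1 ≈ 1.000
  cycle 0 → 1 → 0: weight = 8, length = 2, mean = 8/2 ≈ 4.000
  cycle 1 → 0 → 1: weight = 8, length = 2, mean = 8/2 ≈ 4.000
Minimum mean = 1.000, attained e.g. along the cycle 1 → 1 with weight 1 and length 1. So λ(A) = 1/1 = 1.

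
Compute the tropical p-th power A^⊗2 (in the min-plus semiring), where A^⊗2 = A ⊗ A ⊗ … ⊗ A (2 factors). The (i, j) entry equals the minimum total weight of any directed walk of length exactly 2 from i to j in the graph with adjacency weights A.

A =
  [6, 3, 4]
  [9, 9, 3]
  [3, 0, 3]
A^⊗2 =
  [7, 4, 6]
  [6, 3, 6]
  [6, 3, 3]

Each entry (A^⊗2)_ij equals the minimum over all length-2 walks i = v_0 → v_1 → … → v_2 = j of Σ_t A[v_t][v_{t+1}]. For example, for (i, j) = (0, 2) we minimise over 3 possible intermediate vertex sequences; the minimum is 6, attained along the walk 0 → 1 → 2.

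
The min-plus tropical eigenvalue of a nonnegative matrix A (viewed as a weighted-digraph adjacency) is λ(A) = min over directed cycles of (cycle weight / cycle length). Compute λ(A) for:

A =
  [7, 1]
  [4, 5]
λ(A) = 5/2

Enumerate directed cycles and compute their means (weight / length). Sample:
  cycle 0 → 0: weight = 7, length = 1, mean = 7/1 ≈ 7.000
  cycle 1 → 1: weight = 5, length = 1, mean = 5/1 ≈ 5.000
  cycle 0 → 1 → 0: weight = 5, length = 2, mean = 5/2 ≈ 2.500
  cycle 1 → 0 → 1: weight = 5, length = 2, mean = 5/2 ≈ 2.500
Minimum mean = 2.500, attained e.g. along the cycle 0 → 1 → 0 with weight 5 and length 2. So λ(A) = 5/2 = 5/2.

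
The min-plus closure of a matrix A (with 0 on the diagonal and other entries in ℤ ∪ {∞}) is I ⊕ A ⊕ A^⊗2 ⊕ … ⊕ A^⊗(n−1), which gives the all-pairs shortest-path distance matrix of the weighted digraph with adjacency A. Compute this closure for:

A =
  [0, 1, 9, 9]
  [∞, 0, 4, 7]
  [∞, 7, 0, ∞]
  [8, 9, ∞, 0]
Closure =
  [0, 1, 5, 8]
  [15, 0, 4, 7]
  [22, 7, 0, 14]
  [8, 9, 13, 0]

This is the Floyd-Warshall all-pairs shortest-path computation. For each intermediate vertex k = 0, 1, …, 3, update dist[i][j] ← min(dist[i][j], dist[i][k] + dist[k][j]). The final matrix gives, for each (i, j), the minimum total weight of any directed path from i to j (possibly empty when i = j).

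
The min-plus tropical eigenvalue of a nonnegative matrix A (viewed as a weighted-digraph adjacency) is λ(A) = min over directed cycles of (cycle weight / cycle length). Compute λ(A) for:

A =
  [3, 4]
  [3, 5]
λ(A) = 3

Enumerate directed cycles and compute their means (weight / length). Sample:
  cycle 0 → 0: weight = 3, length = 1, mean = 3/1 ≈ 3.000
  cycle 1 → 1: weight = 5, length = 1, mean = 5/1 ≈ 5.000
  cycle 0 → 1 → 0: weight = 7, length = 2, mean = 7/2 ≈ 3.500
  cycle 1 → 0 → 1: weight = 7, length = 2, mean = 7/2 ≈ 3.500
Minimum mean = 3.000, attained e.g. along the cycle 0 → 0 with weight 3 and length 1. So λ(A) = 3/1 = 3.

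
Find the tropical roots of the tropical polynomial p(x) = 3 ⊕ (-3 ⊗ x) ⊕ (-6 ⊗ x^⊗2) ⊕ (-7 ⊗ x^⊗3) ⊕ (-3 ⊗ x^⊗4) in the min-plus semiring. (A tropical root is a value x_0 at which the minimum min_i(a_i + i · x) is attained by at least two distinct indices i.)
Roots: {-4, 1, 3, 6}

Each tropical root is a break point of the lower envelope of the lines y = a_i + i · x (there are 5 lines, with slopes 0, 1, ..., 4). Only the lines that attain the minimum somewhere contribute to roots; other lines are dominated. Here the surviving (envelope) indices are i = 4, i = 3, i = 2, i = 1, i = 0.
Intersections between consecutive envelope lines give the roots: for adjacent envelope indices i < j the intersection is x = (a_i − a_j) / (j − i). Reading off the sorted break points: {-4, 1, 3, 6}.
Verification: at each break x_0, at least two indices attain the minimum of min_i(a_i + i · x_0).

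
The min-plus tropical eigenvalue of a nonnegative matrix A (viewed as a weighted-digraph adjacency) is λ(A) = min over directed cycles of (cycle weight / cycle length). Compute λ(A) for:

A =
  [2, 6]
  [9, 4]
λ(A) = 2

Enumerate directed cycles and compute their means (weight / length). Sample:
  cycle 0 → 0: weight = 2, length = 1, mean = 2/1 ≈ 2.000
  cycle 1 → 1: weight = 4, length = 1, mean = 4/1 ≈ 4.000
  cycle 0 → 1 → 0: weight = 15, length = 2, mean = 15/2 ≈ 7.500
  cycle 1 → 0 → 1: weight = 15, length = 2, mean = 15/2 ≈ 7.500
Minimum mean = 2.000, attained e.g. along the cycle 0 → 0 with weight 2 and length 1. So λ(A) = 2/1 = 2.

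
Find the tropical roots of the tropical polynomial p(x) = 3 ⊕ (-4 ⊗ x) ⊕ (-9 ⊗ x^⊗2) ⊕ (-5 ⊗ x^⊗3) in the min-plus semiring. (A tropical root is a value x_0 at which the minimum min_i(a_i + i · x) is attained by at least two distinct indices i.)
Roots: {-4, 5, 7}

Each tropical root is a break point of the lower envelope of the lines y = a_i + i · x (there are 4 lines, with slopes 0, 1, ..., 3). Only the lines that attain the minimum somewhere contribute to roots; other lines are dominated. Here the surviving (envelope) indices are i = 3, i = 2, i = 1, i = 0.
Intersections between consecutive envelope lines give the roots: for adjacent envelope indices i < j the intersection is x = (a_i − a_j) / (j − i). Reading off the sorted break points: {-4, 5, 7}.
Verification: at each break x_0, at least two indices attain the minimum of min_i(a_i + i · x_0).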